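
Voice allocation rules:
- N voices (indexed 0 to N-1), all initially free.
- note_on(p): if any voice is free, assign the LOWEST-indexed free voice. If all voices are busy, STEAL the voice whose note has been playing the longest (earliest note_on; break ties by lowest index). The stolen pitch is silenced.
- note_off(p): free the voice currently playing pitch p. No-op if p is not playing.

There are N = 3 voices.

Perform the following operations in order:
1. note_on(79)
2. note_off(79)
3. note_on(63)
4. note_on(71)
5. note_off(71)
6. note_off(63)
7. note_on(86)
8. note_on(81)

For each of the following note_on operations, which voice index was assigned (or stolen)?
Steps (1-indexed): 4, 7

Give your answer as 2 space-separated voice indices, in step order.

Op 1: note_on(79): voice 0 is free -> assigned | voices=[79 - -]
Op 2: note_off(79): free voice 0 | voices=[- - -]
Op 3: note_on(63): voice 0 is free -> assigned | voices=[63 - -]
Op 4: note_on(71): voice 1 is free -> assigned | voices=[63 71 -]
Op 5: note_off(71): free voice 1 | voices=[63 - -]
Op 6: note_off(63): free voice 0 | voices=[- - -]
Op 7: note_on(86): voice 0 is free -> assigned | voices=[86 - -]
Op 8: note_on(81): voice 1 is free -> assigned | voices=[86 81 -]

Answer: 1 0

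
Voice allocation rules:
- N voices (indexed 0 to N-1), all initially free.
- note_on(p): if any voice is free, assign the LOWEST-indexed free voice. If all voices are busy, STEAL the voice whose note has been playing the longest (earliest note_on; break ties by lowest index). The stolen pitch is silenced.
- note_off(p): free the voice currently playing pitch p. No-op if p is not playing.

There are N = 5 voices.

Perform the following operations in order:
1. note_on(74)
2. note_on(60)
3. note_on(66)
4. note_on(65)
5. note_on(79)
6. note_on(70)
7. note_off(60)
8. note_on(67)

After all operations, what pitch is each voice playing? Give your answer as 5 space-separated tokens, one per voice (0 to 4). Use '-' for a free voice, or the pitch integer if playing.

Answer: 70 67 66 65 79

Derivation:
Op 1: note_on(74): voice 0 is free -> assigned | voices=[74 - - - -]
Op 2: note_on(60): voice 1 is free -> assigned | voices=[74 60 - - -]
Op 3: note_on(66): voice 2 is free -> assigned | voices=[74 60 66 - -]
Op 4: note_on(65): voice 3 is free -> assigned | voices=[74 60 66 65 -]
Op 5: note_on(79): voice 4 is free -> assigned | voices=[74 60 66 65 79]
Op 6: note_on(70): all voices busy, STEAL voice 0 (pitch 74, oldest) -> assign | voices=[70 60 66 65 79]
Op 7: note_off(60): free voice 1 | voices=[70 - 66 65 79]
Op 8: note_on(67): voice 1 is free -> assigned | voices=[70 67 66 65 79]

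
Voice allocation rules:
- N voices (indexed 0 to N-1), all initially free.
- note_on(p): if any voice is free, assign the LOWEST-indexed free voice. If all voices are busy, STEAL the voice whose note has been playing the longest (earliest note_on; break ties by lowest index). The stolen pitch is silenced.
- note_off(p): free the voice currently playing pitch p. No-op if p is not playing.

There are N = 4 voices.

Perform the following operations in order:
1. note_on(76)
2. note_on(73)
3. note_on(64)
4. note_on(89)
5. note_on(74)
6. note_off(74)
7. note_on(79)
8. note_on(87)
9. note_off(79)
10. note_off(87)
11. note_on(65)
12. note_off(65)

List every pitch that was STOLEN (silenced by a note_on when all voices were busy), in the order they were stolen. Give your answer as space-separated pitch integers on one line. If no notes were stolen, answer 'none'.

Op 1: note_on(76): voice 0 is free -> assigned | voices=[76 - - -]
Op 2: note_on(73): voice 1 is free -> assigned | voices=[76 73 - -]
Op 3: note_on(64): voice 2 is free -> assigned | voices=[76 73 64 -]
Op 4: note_on(89): voice 3 is free -> assigned | voices=[76 73 64 89]
Op 5: note_on(74): all voices busy, STEAL voice 0 (pitch 76, oldest) -> assign | voices=[74 73 64 89]
Op 6: note_off(74): free voice 0 | voices=[- 73 64 89]
Op 7: note_on(79): voice 0 is free -> assigned | voices=[79 73 64 89]
Op 8: note_on(87): all voices busy, STEAL voice 1 (pitch 73, oldest) -> assign | voices=[79 87 64 89]
Op 9: note_off(79): free voice 0 | voices=[- 87 64 89]
Op 10: note_off(87): free voice 1 | voices=[- - 64 89]
Op 11: note_on(65): voice 0 is free -> assigned | voices=[65 - 64 89]
Op 12: note_off(65): free voice 0 | voices=[- - 64 89]

Answer: 76 73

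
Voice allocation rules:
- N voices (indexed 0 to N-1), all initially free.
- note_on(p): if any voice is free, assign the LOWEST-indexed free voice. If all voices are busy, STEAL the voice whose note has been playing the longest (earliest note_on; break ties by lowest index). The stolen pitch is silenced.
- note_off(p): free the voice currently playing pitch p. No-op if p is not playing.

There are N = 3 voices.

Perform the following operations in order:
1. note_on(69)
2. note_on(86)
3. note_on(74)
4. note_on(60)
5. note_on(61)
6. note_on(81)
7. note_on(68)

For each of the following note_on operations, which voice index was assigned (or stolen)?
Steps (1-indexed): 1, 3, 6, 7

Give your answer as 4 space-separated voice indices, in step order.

Op 1: note_on(69): voice 0 is free -> assigned | voices=[69 - -]
Op 2: note_on(86): voice 1 is free -> assigned | voices=[69 86 -]
Op 3: note_on(74): voice 2 is free -> assigned | voices=[69 86 74]
Op 4: note_on(60): all voices busy, STEAL voice 0 (pitch 69, oldest) -> assign | voices=[60 86 74]
Op 5: note_on(61): all voices busy, STEAL voice 1 (pitch 86, oldest) -> assign | voices=[60 61 74]
Op 6: note_on(81): all voices busy, STEAL voice 2 (pitch 74, oldest) -> assign | voices=[60 61 81]
Op 7: note_on(68): all voices busy, STEAL voice 0 (pitch 60, oldest) -> assign | voices=[68 61 81]

Answer: 0 2 2 0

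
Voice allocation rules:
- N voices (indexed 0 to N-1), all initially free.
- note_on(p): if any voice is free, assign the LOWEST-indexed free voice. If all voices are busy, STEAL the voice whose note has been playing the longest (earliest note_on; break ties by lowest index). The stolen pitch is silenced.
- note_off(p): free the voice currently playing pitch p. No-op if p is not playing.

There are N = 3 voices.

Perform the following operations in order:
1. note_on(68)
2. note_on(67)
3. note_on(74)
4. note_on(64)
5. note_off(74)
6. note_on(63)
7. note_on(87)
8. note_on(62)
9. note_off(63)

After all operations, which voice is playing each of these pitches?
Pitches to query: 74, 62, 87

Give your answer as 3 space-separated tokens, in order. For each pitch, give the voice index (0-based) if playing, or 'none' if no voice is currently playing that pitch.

Answer: none 0 1

Derivation:
Op 1: note_on(68): voice 0 is free -> assigned | voices=[68 - -]
Op 2: note_on(67): voice 1 is free -> assigned | voices=[68 67 -]
Op 3: note_on(74): voice 2 is free -> assigned | voices=[68 67 74]
Op 4: note_on(64): all voices busy, STEAL voice 0 (pitch 68, oldest) -> assign | voices=[64 67 74]
Op 5: note_off(74): free voice 2 | voices=[64 67 -]
Op 6: note_on(63): voice 2 is free -> assigned | voices=[64 67 63]
Op 7: note_on(87): all voices busy, STEAL voice 1 (pitch 67, oldest) -> assign | voices=[64 87 63]
Op 8: note_on(62): all voices busy, STEAL voice 0 (pitch 64, oldest) -> assign | voices=[62 87 63]
Op 9: note_off(63): free voice 2 | voices=[62 87 -]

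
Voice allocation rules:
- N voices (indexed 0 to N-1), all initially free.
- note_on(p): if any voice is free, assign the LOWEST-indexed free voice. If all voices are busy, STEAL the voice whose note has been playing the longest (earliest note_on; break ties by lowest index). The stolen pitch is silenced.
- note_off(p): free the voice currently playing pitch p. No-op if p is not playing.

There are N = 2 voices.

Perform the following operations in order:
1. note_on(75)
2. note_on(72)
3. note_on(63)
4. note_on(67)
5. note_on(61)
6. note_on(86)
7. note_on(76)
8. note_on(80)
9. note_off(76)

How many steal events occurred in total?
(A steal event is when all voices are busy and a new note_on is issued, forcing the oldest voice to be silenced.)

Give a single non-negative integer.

Op 1: note_on(75): voice 0 is free -> assigned | voices=[75 -]
Op 2: note_on(72): voice 1 is free -> assigned | voices=[75 72]
Op 3: note_on(63): all voices busy, STEAL voice 0 (pitch 75, oldest) -> assign | voices=[63 72]
Op 4: note_on(67): all voices busy, STEAL voice 1 (pitch 72, oldest) -> assign | voices=[63 67]
Op 5: note_on(61): all voices busy, STEAL voice 0 (pitch 63, oldest) -> assign | voices=[61 67]
Op 6: note_on(86): all voices busy, STEAL voice 1 (pitch 67, oldest) -> assign | voices=[61 86]
Op 7: note_on(76): all voices busy, STEAL voice 0 (pitch 61, oldest) -> assign | voices=[76 86]
Op 8: note_on(80): all voices busy, STEAL voice 1 (pitch 86, oldest) -> assign | voices=[76 80]
Op 9: note_off(76): free voice 0 | voices=[- 80]

Answer: 6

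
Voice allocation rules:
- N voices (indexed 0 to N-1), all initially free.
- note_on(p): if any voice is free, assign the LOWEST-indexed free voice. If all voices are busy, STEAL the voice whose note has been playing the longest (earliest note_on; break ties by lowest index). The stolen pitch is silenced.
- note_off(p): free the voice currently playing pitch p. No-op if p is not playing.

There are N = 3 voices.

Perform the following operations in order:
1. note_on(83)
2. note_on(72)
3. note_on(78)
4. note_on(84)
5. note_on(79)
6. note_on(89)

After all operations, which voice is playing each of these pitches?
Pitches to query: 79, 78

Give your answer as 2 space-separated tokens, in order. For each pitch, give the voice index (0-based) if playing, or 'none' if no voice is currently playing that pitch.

Answer: 1 none

Derivation:
Op 1: note_on(83): voice 0 is free -> assigned | voices=[83 - -]
Op 2: note_on(72): voice 1 is free -> assigned | voices=[83 72 -]
Op 3: note_on(78): voice 2 is free -> assigned | voices=[83 72 78]
Op 4: note_on(84): all voices busy, STEAL voice 0 (pitch 83, oldest) -> assign | voices=[84 72 78]
Op 5: note_on(79): all voices busy, STEAL voice 1 (pitch 72, oldest) -> assign | voices=[84 79 78]
Op 6: note_on(89): all voices busy, STEAL voice 2 (pitch 78, oldest) -> assign | voices=[84 79 89]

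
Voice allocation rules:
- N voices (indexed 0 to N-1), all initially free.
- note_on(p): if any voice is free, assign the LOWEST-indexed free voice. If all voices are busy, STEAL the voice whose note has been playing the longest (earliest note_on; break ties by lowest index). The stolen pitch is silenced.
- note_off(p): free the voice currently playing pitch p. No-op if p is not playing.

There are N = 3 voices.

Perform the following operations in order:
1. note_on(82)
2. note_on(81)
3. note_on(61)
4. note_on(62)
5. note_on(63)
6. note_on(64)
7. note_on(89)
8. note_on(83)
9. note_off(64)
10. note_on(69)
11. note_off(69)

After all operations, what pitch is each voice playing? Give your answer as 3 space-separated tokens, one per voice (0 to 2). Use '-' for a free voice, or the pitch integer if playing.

Answer: 89 83 -

Derivation:
Op 1: note_on(82): voice 0 is free -> assigned | voices=[82 - -]
Op 2: note_on(81): voice 1 is free -> assigned | voices=[82 81 -]
Op 3: note_on(61): voice 2 is free -> assigned | voices=[82 81 61]
Op 4: note_on(62): all voices busy, STEAL voice 0 (pitch 82, oldest) -> assign | voices=[62 81 61]
Op 5: note_on(63): all voices busy, STEAL voice 1 (pitch 81, oldest) -> assign | voices=[62 63 61]
Op 6: note_on(64): all voices busy, STEAL voice 2 (pitch 61, oldest) -> assign | voices=[62 63 64]
Op 7: note_on(89): all voices busy, STEAL voice 0 (pitch 62, oldest) -> assign | voices=[89 63 64]
Op 8: note_on(83): all voices busy, STEAL voice 1 (pitch 63, oldest) -> assign | voices=[89 83 64]
Op 9: note_off(64): free voice 2 | voices=[89 83 -]
Op 10: note_on(69): voice 2 is free -> assigned | voices=[89 83 69]
Op 11: note_off(69): free voice 2 | voices=[89 83 -]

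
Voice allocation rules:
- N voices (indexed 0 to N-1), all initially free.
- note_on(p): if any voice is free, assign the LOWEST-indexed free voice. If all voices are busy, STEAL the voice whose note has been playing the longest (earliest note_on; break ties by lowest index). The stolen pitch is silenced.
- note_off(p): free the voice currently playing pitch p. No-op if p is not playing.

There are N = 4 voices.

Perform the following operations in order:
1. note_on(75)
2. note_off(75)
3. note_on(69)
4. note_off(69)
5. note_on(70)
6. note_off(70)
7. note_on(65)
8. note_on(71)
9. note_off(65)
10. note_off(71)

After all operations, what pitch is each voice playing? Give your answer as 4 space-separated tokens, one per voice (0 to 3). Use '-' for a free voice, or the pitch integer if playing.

Op 1: note_on(75): voice 0 is free -> assigned | voices=[75 - - -]
Op 2: note_off(75): free voice 0 | voices=[- - - -]
Op 3: note_on(69): voice 0 is free -> assigned | voices=[69 - - -]
Op 4: note_off(69): free voice 0 | voices=[- - - -]
Op 5: note_on(70): voice 0 is free -> assigned | voices=[70 - - -]
Op 6: note_off(70): free voice 0 | voices=[- - - -]
Op 7: note_on(65): voice 0 is free -> assigned | voices=[65 - - -]
Op 8: note_on(71): voice 1 is free -> assigned | voices=[65 71 - -]
Op 9: note_off(65): free voice 0 | voices=[- 71 - -]
Op 10: note_off(71): free voice 1 | voices=[- - - -]

Answer: - - - -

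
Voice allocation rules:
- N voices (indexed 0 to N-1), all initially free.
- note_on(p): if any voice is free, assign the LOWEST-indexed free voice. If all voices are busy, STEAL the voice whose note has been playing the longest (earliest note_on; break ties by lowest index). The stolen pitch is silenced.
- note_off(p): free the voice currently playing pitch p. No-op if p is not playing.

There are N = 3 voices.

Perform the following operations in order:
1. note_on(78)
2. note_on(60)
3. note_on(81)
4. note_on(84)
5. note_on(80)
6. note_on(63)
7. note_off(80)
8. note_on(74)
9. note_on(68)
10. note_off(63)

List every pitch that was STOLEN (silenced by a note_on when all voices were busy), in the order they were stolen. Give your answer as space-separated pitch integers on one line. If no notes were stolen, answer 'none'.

Op 1: note_on(78): voice 0 is free -> assigned | voices=[78 - -]
Op 2: note_on(60): voice 1 is free -> assigned | voices=[78 60 -]
Op 3: note_on(81): voice 2 is free -> assigned | voices=[78 60 81]
Op 4: note_on(84): all voices busy, STEAL voice 0 (pitch 78, oldest) -> assign | voices=[84 60 81]
Op 5: note_on(80): all voices busy, STEAL voice 1 (pitch 60, oldest) -> assign | voices=[84 80 81]
Op 6: note_on(63): all voices busy, STEAL voice 2 (pitch 81, oldest) -> assign | voices=[84 80 63]
Op 7: note_off(80): free voice 1 | voices=[84 - 63]
Op 8: note_on(74): voice 1 is free -> assigned | voices=[84 74 63]
Op 9: note_on(68): all voices busy, STEAL voice 0 (pitch 84, oldest) -> assign | voices=[68 74 63]
Op 10: note_off(63): free voice 2 | voices=[68 74 -]

Answer: 78 60 81 84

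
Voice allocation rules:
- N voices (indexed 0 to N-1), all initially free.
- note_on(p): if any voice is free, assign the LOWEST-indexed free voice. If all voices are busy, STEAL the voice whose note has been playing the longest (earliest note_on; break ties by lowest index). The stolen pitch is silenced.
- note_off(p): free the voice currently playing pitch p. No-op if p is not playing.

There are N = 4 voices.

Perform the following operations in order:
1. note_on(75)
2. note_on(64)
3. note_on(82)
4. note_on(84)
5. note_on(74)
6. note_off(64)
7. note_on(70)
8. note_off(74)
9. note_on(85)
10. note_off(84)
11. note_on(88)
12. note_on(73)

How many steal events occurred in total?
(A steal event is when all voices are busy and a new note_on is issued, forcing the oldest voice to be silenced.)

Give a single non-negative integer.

Op 1: note_on(75): voice 0 is free -> assigned | voices=[75 - - -]
Op 2: note_on(64): voice 1 is free -> assigned | voices=[75 64 - -]
Op 3: note_on(82): voice 2 is free -> assigned | voices=[75 64 82 -]
Op 4: note_on(84): voice 3 is free -> assigned | voices=[75 64 82 84]
Op 5: note_on(74): all voices busy, STEAL voice 0 (pitch 75, oldest) -> assign | voices=[74 64 82 84]
Op 6: note_off(64): free voice 1 | voices=[74 - 82 84]
Op 7: note_on(70): voice 1 is free -> assigned | voices=[74 70 82 84]
Op 8: note_off(74): free voice 0 | voices=[- 70 82 84]
Op 9: note_on(85): voice 0 is free -> assigned | voices=[85 70 82 84]
Op 10: note_off(84): free voice 3 | voices=[85 70 82 -]
Op 11: note_on(88): voice 3 is free -> assigned | voices=[85 70 82 88]
Op 12: note_on(73): all voices busy, STEAL voice 2 (pitch 82, oldest) -> assign | voices=[85 70 73 88]

Answer: 2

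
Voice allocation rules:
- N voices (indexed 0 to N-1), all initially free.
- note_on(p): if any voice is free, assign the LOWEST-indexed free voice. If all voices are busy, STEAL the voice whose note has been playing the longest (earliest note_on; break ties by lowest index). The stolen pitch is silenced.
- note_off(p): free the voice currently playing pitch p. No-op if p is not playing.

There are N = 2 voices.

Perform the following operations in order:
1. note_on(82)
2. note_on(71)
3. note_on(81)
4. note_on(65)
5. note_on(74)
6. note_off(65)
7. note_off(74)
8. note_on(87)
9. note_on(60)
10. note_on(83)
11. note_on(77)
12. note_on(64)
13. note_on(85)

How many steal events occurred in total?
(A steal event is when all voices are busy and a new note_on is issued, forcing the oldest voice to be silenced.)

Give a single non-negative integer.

Op 1: note_on(82): voice 0 is free -> assigned | voices=[82 -]
Op 2: note_on(71): voice 1 is free -> assigned | voices=[82 71]
Op 3: note_on(81): all voices busy, STEAL voice 0 (pitch 82, oldest) -> assign | voices=[81 71]
Op 4: note_on(65): all voices busy, STEAL voice 1 (pitch 71, oldest) -> assign | voices=[81 65]
Op 5: note_on(74): all voices busy, STEAL voice 0 (pitch 81, oldest) -> assign | voices=[74 65]
Op 6: note_off(65): free voice 1 | voices=[74 -]
Op 7: note_off(74): free voice 0 | voices=[- -]
Op 8: note_on(87): voice 0 is free -> assigned | voices=[87 -]
Op 9: note_on(60): voice 1 is free -> assigned | voices=[87 60]
Op 10: note_on(83): all voices busy, STEAL voice 0 (pitch 87, oldest) -> assign | voices=[83 60]
Op 11: note_on(77): all voices busy, STEAL voice 1 (pitch 60, oldest) -> assign | voices=[83 77]
Op 12: note_on(64): all voices busy, STEAL voice 0 (pitch 83, oldest) -> assign | voices=[64 77]
Op 13: note_on(85): all voices busy, STEAL voice 1 (pitch 77, oldest) -> assign | voices=[64 85]

Answer: 7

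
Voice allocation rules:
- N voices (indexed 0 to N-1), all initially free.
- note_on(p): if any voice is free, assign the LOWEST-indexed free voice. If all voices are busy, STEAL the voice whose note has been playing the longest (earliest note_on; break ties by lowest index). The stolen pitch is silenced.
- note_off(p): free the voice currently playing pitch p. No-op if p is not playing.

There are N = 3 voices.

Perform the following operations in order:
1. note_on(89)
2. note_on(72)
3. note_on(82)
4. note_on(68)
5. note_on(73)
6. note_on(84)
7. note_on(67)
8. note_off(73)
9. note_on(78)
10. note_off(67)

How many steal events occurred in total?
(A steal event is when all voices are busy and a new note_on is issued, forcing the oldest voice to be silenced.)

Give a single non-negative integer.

Answer: 4

Derivation:
Op 1: note_on(89): voice 0 is free -> assigned | voices=[89 - -]
Op 2: note_on(72): voice 1 is free -> assigned | voices=[89 72 -]
Op 3: note_on(82): voice 2 is free -> assigned | voices=[89 72 82]
Op 4: note_on(68): all voices busy, STEAL voice 0 (pitch 89, oldest) -> assign | voices=[68 72 82]
Op 5: note_on(73): all voices busy, STEAL voice 1 (pitch 72, oldest) -> assign | voices=[68 73 82]
Op 6: note_on(84): all voices busy, STEAL voice 2 (pitch 82, oldest) -> assign | voices=[68 73 84]
Op 7: note_on(67): all voices busy, STEAL voice 0 (pitch 68, oldest) -> assign | voices=[67 73 84]
Op 8: note_off(73): free voice 1 | voices=[67 - 84]
Op 9: note_on(78): voice 1 is free -> assigned | voices=[67 78 84]
Op 10: note_off(67): free voice 0 | voices=[- 78 84]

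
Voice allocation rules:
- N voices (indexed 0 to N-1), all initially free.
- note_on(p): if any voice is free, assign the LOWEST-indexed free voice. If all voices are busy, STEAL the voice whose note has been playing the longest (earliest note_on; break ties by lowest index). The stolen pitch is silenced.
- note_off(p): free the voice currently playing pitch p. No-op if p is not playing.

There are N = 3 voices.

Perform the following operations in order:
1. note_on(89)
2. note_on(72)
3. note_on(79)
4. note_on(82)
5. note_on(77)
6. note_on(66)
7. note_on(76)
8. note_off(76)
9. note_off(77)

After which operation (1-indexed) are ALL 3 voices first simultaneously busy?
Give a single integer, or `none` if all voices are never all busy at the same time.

Op 1: note_on(89): voice 0 is free -> assigned | voices=[89 - -]
Op 2: note_on(72): voice 1 is free -> assigned | voices=[89 72 -]
Op 3: note_on(79): voice 2 is free -> assigned | voices=[89 72 79]
Op 4: note_on(82): all voices busy, STEAL voice 0 (pitch 89, oldest) -> assign | voices=[82 72 79]
Op 5: note_on(77): all voices busy, STEAL voice 1 (pitch 72, oldest) -> assign | voices=[82 77 79]
Op 6: note_on(66): all voices busy, STEAL voice 2 (pitch 79, oldest) -> assign | voices=[82 77 66]
Op 7: note_on(76): all voices busy, STEAL voice 0 (pitch 82, oldest) -> assign | voices=[76 77 66]
Op 8: note_off(76): free voice 0 | voices=[- 77 66]
Op 9: note_off(77): free voice 1 | voices=[- - 66]

Answer: 3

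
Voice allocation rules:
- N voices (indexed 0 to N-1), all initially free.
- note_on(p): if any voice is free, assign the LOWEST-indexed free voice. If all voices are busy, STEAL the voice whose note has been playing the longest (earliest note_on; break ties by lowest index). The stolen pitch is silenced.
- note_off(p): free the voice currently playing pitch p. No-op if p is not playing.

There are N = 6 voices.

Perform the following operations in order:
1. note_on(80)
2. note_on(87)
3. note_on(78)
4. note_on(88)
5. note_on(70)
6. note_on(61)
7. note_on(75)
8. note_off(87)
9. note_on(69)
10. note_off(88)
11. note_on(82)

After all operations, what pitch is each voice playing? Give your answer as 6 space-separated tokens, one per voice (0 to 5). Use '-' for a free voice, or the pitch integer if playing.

Answer: 75 69 78 82 70 61

Derivation:
Op 1: note_on(80): voice 0 is free -> assigned | voices=[80 - - - - -]
Op 2: note_on(87): voice 1 is free -> assigned | voices=[80 87 - - - -]
Op 3: note_on(78): voice 2 is free -> assigned | voices=[80 87 78 - - -]
Op 4: note_on(88): voice 3 is free -> assigned | voices=[80 87 78 88 - -]
Op 5: note_on(70): voice 4 is free -> assigned | voices=[80 87 78 88 70 -]
Op 6: note_on(61): voice 5 is free -> assigned | voices=[80 87 78 88 70 61]
Op 7: note_on(75): all voices busy, STEAL voice 0 (pitch 80, oldest) -> assign | voices=[75 87 78 88 70 61]
Op 8: note_off(87): free voice 1 | voices=[75 - 78 88 70 61]
Op 9: note_on(69): voice 1 is free -> assigned | voices=[75 69 78 88 70 61]
Op 10: note_off(88): free voice 3 | voices=[75 69 78 - 70 61]
Op 11: note_on(82): voice 3 is free -> assigned | voices=[75 69 78 82 70 61]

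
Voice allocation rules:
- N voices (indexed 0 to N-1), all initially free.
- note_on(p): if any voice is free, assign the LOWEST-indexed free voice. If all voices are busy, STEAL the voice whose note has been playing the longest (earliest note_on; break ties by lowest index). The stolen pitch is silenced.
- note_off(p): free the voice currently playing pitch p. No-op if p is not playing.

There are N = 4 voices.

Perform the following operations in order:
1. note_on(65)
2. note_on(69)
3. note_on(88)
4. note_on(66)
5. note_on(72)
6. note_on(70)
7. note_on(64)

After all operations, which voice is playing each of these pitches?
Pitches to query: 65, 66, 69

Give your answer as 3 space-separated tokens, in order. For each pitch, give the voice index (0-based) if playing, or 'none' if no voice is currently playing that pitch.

Answer: none 3 none

Derivation:
Op 1: note_on(65): voice 0 is free -> assigned | voices=[65 - - -]
Op 2: note_on(69): voice 1 is free -> assigned | voices=[65 69 - -]
Op 3: note_on(88): voice 2 is free -> assigned | voices=[65 69 88 -]
Op 4: note_on(66): voice 3 is free -> assigned | voices=[65 69 88 66]
Op 5: note_on(72): all voices busy, STEAL voice 0 (pitch 65, oldest) -> assign | voices=[72 69 88 66]
Op 6: note_on(70): all voices busy, STEAL voice 1 (pitch 69, oldest) -> assign | voices=[72 70 88 66]
Op 7: note_on(64): all voices busy, STEAL voice 2 (pitch 88, oldest) -> assign | voices=[72 70 64 66]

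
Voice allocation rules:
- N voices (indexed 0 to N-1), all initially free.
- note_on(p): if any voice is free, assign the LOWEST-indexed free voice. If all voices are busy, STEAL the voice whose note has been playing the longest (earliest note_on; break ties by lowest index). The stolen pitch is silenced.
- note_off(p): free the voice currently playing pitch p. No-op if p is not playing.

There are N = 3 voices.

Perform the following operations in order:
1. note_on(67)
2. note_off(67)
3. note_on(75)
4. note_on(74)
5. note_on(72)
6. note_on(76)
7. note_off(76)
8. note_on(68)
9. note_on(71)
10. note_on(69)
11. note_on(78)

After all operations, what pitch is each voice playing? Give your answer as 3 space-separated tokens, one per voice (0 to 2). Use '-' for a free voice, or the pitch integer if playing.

Answer: 78 71 69

Derivation:
Op 1: note_on(67): voice 0 is free -> assigned | voices=[67 - -]
Op 2: note_off(67): free voice 0 | voices=[- - -]
Op 3: note_on(75): voice 0 is free -> assigned | voices=[75 - -]
Op 4: note_on(74): voice 1 is free -> assigned | voices=[75 74 -]
Op 5: note_on(72): voice 2 is free -> assigned | voices=[75 74 72]
Op 6: note_on(76): all voices busy, STEAL voice 0 (pitch 75, oldest) -> assign | voices=[76 74 72]
Op 7: note_off(76): free voice 0 | voices=[- 74 72]
Op 8: note_on(68): voice 0 is free -> assigned | voices=[68 74 72]
Op 9: note_on(71): all voices busy, STEAL voice 1 (pitch 74, oldest) -> assign | voices=[68 71 72]
Op 10: note_on(69): all voices busy, STEAL voice 2 (pitch 72, oldest) -> assign | voices=[68 71 69]
Op 11: note_on(78): all voices busy, STEAL voice 0 (pitch 68, oldest) -> assign | voices=[78 71 69]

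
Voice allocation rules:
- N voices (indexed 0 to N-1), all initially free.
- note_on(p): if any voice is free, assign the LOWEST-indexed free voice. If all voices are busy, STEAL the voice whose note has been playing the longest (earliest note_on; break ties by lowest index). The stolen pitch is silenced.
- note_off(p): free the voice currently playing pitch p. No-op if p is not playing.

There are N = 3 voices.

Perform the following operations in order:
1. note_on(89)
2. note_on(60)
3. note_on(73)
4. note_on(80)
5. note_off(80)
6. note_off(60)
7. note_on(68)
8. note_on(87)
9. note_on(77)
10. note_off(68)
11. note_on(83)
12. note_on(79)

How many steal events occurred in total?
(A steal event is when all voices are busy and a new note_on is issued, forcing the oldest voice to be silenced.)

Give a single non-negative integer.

Answer: 3

Derivation:
Op 1: note_on(89): voice 0 is free -> assigned | voices=[89 - -]
Op 2: note_on(60): voice 1 is free -> assigned | voices=[89 60 -]
Op 3: note_on(73): voice 2 is free -> assigned | voices=[89 60 73]
Op 4: note_on(80): all voices busy, STEAL voice 0 (pitch 89, oldest) -> assign | voices=[80 60 73]
Op 5: note_off(80): free voice 0 | voices=[- 60 73]
Op 6: note_off(60): free voice 1 | voices=[- - 73]
Op 7: note_on(68): voice 0 is free -> assigned | voices=[68 - 73]
Op 8: note_on(87): voice 1 is free -> assigned | voices=[68 87 73]
Op 9: note_on(77): all voices busy, STEAL voice 2 (pitch 73, oldest) -> assign | voices=[68 87 77]
Op 10: note_off(68): free voice 0 | voices=[- 87 77]
Op 11: note_on(83): voice 0 is free -> assigned | voices=[83 87 77]
Op 12: note_on(79): all voices busy, STEAL voice 1 (pitch 87, oldest) -> assign | voices=[83 79 77]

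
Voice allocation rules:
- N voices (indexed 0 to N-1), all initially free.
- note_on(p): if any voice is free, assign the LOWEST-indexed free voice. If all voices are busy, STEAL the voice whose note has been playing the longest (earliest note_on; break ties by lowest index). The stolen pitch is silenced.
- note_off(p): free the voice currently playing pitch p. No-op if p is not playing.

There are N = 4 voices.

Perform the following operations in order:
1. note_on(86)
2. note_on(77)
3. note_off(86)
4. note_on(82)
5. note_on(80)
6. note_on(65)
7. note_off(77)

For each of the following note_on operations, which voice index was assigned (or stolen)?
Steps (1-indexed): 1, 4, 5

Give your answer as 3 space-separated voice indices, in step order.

Answer: 0 0 2

Derivation:
Op 1: note_on(86): voice 0 is free -> assigned | voices=[86 - - -]
Op 2: note_on(77): voice 1 is free -> assigned | voices=[86 77 - -]
Op 3: note_off(86): free voice 0 | voices=[- 77 - -]
Op 4: note_on(82): voice 0 is free -> assigned | voices=[82 77 - -]
Op 5: note_on(80): voice 2 is free -> assigned | voices=[82 77 80 -]
Op 6: note_on(65): voice 3 is free -> assigned | voices=[82 77 80 65]
Op 7: note_off(77): free voice 1 | voices=[82 - 80 65]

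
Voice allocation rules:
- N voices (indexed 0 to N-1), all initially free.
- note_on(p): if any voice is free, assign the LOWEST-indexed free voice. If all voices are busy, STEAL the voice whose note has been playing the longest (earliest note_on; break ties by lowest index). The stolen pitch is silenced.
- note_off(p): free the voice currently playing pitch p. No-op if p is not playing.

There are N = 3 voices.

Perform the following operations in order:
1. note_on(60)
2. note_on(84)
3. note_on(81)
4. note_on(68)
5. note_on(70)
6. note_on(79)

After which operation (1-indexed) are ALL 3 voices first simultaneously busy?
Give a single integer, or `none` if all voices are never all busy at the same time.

Op 1: note_on(60): voice 0 is free -> assigned | voices=[60 - -]
Op 2: note_on(84): voice 1 is free -> assigned | voices=[60 84 -]
Op 3: note_on(81): voice 2 is free -> assigned | voices=[60 84 81]
Op 4: note_on(68): all voices busy, STEAL voice 0 (pitch 60, oldest) -> assign | voices=[68 84 81]
Op 5: note_on(70): all voices busy, STEAL voice 1 (pitch 84, oldest) -> assign | voices=[68 70 81]
Op 6: note_on(79): all voices busy, STEAL voice 2 (pitch 81, oldest) -> assign | voices=[68 70 79]

Answer: 3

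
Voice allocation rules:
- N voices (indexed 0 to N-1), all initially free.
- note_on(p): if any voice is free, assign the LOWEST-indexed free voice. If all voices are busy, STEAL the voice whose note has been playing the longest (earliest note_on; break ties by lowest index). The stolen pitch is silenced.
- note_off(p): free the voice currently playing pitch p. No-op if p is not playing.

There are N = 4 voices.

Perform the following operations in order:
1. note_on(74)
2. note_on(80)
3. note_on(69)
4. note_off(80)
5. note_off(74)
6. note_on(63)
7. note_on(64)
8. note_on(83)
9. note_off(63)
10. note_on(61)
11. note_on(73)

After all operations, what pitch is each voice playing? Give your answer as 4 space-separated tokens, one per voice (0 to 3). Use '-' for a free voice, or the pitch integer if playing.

Op 1: note_on(74): voice 0 is free -> assigned | voices=[74 - - -]
Op 2: note_on(80): voice 1 is free -> assigned | voices=[74 80 - -]
Op 3: note_on(69): voice 2 is free -> assigned | voices=[74 80 69 -]
Op 4: note_off(80): free voice 1 | voices=[74 - 69 -]
Op 5: note_off(74): free voice 0 | voices=[- - 69 -]
Op 6: note_on(63): voice 0 is free -> assigned | voices=[63 - 69 -]
Op 7: note_on(64): voice 1 is free -> assigned | voices=[63 64 69 -]
Op 8: note_on(83): voice 3 is free -> assigned | voices=[63 64 69 83]
Op 9: note_off(63): free voice 0 | voices=[- 64 69 83]
Op 10: note_on(61): voice 0 is free -> assigned | voices=[61 64 69 83]
Op 11: note_on(73): all voices busy, STEAL voice 2 (pitch 69, oldest) -> assign | voices=[61 64 73 83]

Answer: 61 64 73 83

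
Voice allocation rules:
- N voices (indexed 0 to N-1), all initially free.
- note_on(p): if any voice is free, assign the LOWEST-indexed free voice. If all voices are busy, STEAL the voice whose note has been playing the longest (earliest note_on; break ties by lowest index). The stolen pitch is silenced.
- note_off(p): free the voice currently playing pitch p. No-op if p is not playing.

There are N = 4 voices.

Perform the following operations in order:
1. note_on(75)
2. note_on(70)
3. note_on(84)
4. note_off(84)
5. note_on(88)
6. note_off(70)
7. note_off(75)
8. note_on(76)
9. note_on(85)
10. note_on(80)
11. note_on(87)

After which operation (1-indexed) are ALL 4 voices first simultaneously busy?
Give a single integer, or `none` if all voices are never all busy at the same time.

Op 1: note_on(75): voice 0 is free -> assigned | voices=[75 - - -]
Op 2: note_on(70): voice 1 is free -> assigned | voices=[75 70 - -]
Op 3: note_on(84): voice 2 is free -> assigned | voices=[75 70 84 -]
Op 4: note_off(84): free voice 2 | voices=[75 70 - -]
Op 5: note_on(88): voice 2 is free -> assigned | voices=[75 70 88 -]
Op 6: note_off(70): free voice 1 | voices=[75 - 88 -]
Op 7: note_off(75): free voice 0 | voices=[- - 88 -]
Op 8: note_on(76): voice 0 is free -> assigned | voices=[76 - 88 -]
Op 9: note_on(85): voice 1 is free -> assigned | voices=[76 85 88 -]
Op 10: note_on(80): voice 3 is free -> assigned | voices=[76 85 88 80]
Op 11: note_on(87): all voices busy, STEAL voice 2 (pitch 88, oldest) -> assign | voices=[76 85 87 80]

Answer: 10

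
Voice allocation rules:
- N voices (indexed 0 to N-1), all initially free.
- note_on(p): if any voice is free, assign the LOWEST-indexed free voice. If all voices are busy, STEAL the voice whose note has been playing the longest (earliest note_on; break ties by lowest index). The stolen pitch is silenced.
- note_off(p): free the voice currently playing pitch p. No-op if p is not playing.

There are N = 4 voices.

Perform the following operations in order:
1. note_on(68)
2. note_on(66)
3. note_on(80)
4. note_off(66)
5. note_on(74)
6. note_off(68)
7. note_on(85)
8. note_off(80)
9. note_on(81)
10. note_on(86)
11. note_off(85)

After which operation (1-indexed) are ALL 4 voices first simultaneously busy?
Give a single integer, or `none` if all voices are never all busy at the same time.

Answer: 10

Derivation:
Op 1: note_on(68): voice 0 is free -> assigned | voices=[68 - - -]
Op 2: note_on(66): voice 1 is free -> assigned | voices=[68 66 - -]
Op 3: note_on(80): voice 2 is free -> assigned | voices=[68 66 80 -]
Op 4: note_off(66): free voice 1 | voices=[68 - 80 -]
Op 5: note_on(74): voice 1 is free -> assigned | voices=[68 74 80 -]
Op 6: note_off(68): free voice 0 | voices=[- 74 80 -]
Op 7: note_on(85): voice 0 is free -> assigned | voices=[85 74 80 -]
Op 8: note_off(80): free voice 2 | voices=[85 74 - -]
Op 9: note_on(81): voice 2 is free -> assigned | voices=[85 74 81 -]
Op 10: note_on(86): voice 3 is free -> assigned | voices=[85 74 81 86]
Op 11: note_off(85): free voice 0 | voices=[- 74 81 86]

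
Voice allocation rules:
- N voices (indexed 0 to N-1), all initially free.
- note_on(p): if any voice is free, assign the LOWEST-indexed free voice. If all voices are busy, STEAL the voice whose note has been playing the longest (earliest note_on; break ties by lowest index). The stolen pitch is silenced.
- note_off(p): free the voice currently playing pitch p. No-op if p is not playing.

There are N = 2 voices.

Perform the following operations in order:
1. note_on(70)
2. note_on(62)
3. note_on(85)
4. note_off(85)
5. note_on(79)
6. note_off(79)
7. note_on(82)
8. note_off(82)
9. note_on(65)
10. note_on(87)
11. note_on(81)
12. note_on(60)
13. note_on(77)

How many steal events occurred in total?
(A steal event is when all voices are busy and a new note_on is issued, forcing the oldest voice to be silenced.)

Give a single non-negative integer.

Answer: 5

Derivation:
Op 1: note_on(70): voice 0 is free -> assigned | voices=[70 -]
Op 2: note_on(62): voice 1 is free -> assigned | voices=[70 62]
Op 3: note_on(85): all voices busy, STEAL voice 0 (pitch 70, oldest) -> assign | voices=[85 62]
Op 4: note_off(85): free voice 0 | voices=[- 62]
Op 5: note_on(79): voice 0 is free -> assigned | voices=[79 62]
Op 6: note_off(79): free voice 0 | voices=[- 62]
Op 7: note_on(82): voice 0 is free -> assigned | voices=[82 62]
Op 8: note_off(82): free voice 0 | voices=[- 62]
Op 9: note_on(65): voice 0 is free -> assigned | voices=[65 62]
Op 10: note_on(87): all voices busy, STEAL voice 1 (pitch 62, oldest) -> assign | voices=[65 87]
Op 11: note_on(81): all voices busy, STEAL voice 0 (pitch 65, oldest) -> assign | voices=[81 87]
Op 12: note_on(60): all voices busy, STEAL voice 1 (pitch 87, oldest) -> assign | voices=[81 60]
Op 13: note_on(77): all voices busy, STEAL voice 0 (pitch 81, oldest) -> assign | voices=[77 60]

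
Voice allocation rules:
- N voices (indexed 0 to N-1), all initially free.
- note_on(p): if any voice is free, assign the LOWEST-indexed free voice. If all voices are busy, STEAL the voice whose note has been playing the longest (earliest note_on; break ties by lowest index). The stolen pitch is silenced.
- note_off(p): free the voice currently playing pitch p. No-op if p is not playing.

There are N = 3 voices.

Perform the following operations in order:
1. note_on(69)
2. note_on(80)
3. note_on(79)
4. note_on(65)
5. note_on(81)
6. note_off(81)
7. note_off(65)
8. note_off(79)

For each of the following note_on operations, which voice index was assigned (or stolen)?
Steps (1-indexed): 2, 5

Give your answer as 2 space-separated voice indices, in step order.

Answer: 1 1

Derivation:
Op 1: note_on(69): voice 0 is free -> assigned | voices=[69 - -]
Op 2: note_on(80): voice 1 is free -> assigned | voices=[69 80 -]
Op 3: note_on(79): voice 2 is free -> assigned | voices=[69 80 79]
Op 4: note_on(65): all voices busy, STEAL voice 0 (pitch 69, oldest) -> assign | voices=[65 80 79]
Op 5: note_on(81): all voices busy, STEAL voice 1 (pitch 80, oldest) -> assign | voices=[65 81 79]
Op 6: note_off(81): free voice 1 | voices=[65 - 79]
Op 7: note_off(65): free voice 0 | voices=[- - 79]
Op 8: note_off(79): free voice 2 | voices=[- - -]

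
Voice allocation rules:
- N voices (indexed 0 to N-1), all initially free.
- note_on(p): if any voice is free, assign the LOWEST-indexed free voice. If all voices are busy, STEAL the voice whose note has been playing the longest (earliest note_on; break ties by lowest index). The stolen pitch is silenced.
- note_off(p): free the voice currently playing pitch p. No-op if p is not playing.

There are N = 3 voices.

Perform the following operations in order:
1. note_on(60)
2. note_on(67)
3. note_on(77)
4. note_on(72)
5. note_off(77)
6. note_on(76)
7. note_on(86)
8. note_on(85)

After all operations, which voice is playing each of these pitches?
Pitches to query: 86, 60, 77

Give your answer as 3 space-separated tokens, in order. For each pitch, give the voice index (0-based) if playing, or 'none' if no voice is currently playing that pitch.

Answer: 1 none none

Derivation:
Op 1: note_on(60): voice 0 is free -> assigned | voices=[60 - -]
Op 2: note_on(67): voice 1 is free -> assigned | voices=[60 67 -]
Op 3: note_on(77): voice 2 is free -> assigned | voices=[60 67 77]
Op 4: note_on(72): all voices busy, STEAL voice 0 (pitch 60, oldest) -> assign | voices=[72 67 77]
Op 5: note_off(77): free voice 2 | voices=[72 67 -]
Op 6: note_on(76): voice 2 is free -> assigned | voices=[72 67 76]
Op 7: note_on(86): all voices busy, STEAL voice 1 (pitch 67, oldest) -> assign | voices=[72 86 76]
Op 8: note_on(85): all voices busy, STEAL voice 0 (pitch 72, oldest) -> assign | voices=[85 86 76]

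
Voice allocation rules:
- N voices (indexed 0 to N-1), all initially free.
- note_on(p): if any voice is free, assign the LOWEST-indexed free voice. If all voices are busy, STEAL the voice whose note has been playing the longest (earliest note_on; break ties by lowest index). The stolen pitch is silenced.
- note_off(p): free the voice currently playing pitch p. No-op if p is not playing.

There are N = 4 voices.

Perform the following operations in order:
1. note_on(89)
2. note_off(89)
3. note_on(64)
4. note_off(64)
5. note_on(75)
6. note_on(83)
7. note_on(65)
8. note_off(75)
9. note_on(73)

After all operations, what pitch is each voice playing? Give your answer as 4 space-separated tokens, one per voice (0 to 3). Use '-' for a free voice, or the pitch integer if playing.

Answer: 73 83 65 -

Derivation:
Op 1: note_on(89): voice 0 is free -> assigned | voices=[89 - - -]
Op 2: note_off(89): free voice 0 | voices=[- - - -]
Op 3: note_on(64): voice 0 is free -> assigned | voices=[64 - - -]
Op 4: note_off(64): free voice 0 | voices=[- - - -]
Op 5: note_on(75): voice 0 is free -> assigned | voices=[75 - - -]
Op 6: note_on(83): voice 1 is free -> assigned | voices=[75 83 - -]
Op 7: note_on(65): voice 2 is free -> assigned | voices=[75 83 65 -]
Op 8: note_off(75): free voice 0 | voices=[- 83 65 -]
Op 9: note_on(73): voice 0 is free -> assigned | voices=[73 83 65 -]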